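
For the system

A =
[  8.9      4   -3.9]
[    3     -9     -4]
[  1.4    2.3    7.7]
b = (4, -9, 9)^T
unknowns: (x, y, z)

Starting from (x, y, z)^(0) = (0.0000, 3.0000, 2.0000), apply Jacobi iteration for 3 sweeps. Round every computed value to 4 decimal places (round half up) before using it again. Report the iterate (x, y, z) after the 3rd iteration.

Iteration 1:
  x = (4 - (4)·3.0000 - (-3.9)·2.0000) / (8.9) = -0.0225
  y = (-9 - (3)·0.0000 - (-4)·2.0000) / (-9) = 0.1111
  z = (9 - (1.4)·0.0000 - (2.3)·3.0000) / (7.7) = 0.2727
Iteration 2:
  x = (4 - (4)·0.1111 - (-3.9)·0.2727) / (8.9) = 0.5190
  y = (-9 - (3)·-0.0225 - (-4)·0.2727) / (-9) = 0.8713
  z = (9 - (1.4)·-0.0225 - (2.3)·0.1111) / (7.7) = 1.1397
Iteration 3:
  x = (4 - (4)·0.8713 - (-3.9)·1.1397) / (8.9) = 0.5573
  y = (-9 - (3)·0.5190 - (-4)·1.1397) / (-9) = 0.6665
  z = (9 - (1.4)·0.5190 - (2.3)·0.8713) / (7.7) = 0.8142

(0.5573, 0.6665, 0.8142)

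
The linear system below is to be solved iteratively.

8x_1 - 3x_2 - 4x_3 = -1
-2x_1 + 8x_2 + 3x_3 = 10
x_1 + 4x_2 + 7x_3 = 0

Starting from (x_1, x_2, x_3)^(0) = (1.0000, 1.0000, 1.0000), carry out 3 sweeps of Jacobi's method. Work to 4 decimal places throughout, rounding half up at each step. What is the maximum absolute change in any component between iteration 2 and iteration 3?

0.2159

Iteration 1:
  x_1 = (-1 - (-3)·1.0000 - (-4)·1.0000) / (8) = 0.7500
  x_2 = (10 - (-2)·1.0000 - (3)·1.0000) / (8) = 1.1250
  x_3 = (0 - (1)·1.0000 - (4)·1.0000) / (7) = -0.7143
Iteration 2:
  x_1 = (-1 - (-3)·1.1250 - (-4)·-0.7143) / (8) = -0.0603
  x_2 = (10 - (-2)·0.7500 - (3)·-0.7143) / (8) = 1.7054
  x_3 = (0 - (1)·0.7500 - (4)·1.1250) / (7) = -0.7500
Iteration 3:
  x_1 = (-1 - (-3)·1.7054 - (-4)·-0.7500) / (8) = 0.1395
  x_2 = (10 - (-2)·-0.0603 - (3)·-0.7500) / (8) = 1.5162
  x_3 = (0 - (1)·-0.0603 - (4)·1.7054) / (7) = -0.9659
Change: (0.1998, -0.1892, -0.2159) → max |·| = 0.2159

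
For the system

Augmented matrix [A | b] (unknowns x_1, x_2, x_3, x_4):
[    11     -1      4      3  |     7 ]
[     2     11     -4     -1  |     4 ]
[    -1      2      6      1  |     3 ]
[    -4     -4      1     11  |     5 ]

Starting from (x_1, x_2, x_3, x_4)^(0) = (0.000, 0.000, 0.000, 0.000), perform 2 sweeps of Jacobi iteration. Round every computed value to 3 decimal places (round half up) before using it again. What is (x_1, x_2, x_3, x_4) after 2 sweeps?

(0.364, 0.471, 0.409, 0.773)

Iteration 1:
  x_1 = (7 - (-1)·0.000 - (4)·0.000 - (3)·0.000) / (11) = 0.636
  x_2 = (4 - (2)·0.000 - (-4)·0.000 - (-1)·0.000) / (11) = 0.364
  x_3 = (3 - (-1)·0.000 - (2)·0.000 - (1)·0.000) / (6) = 0.500
  x_4 = (5 - (-4)·0.000 - (-4)·0.000 - (1)·0.000) / (11) = 0.455
Iteration 2:
  x_1 = (7 - (-1)·0.364 - (4)·0.500 - (3)·0.455) / (11) = 0.364
  x_2 = (4 - (2)·0.636 - (-4)·0.500 - (-1)·0.455) / (11) = 0.471
  x_3 = (3 - (-1)·0.636 - (2)·0.364 - (1)·0.455) / (6) = 0.409
  x_4 = (5 - (-4)·0.636 - (-4)·0.364 - (1)·0.500) / (11) = 0.773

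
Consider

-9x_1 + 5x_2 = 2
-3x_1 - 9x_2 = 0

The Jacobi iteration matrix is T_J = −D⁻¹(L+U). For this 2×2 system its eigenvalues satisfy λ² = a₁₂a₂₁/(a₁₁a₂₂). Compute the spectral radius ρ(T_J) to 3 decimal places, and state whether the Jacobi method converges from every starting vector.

a₁₂a₂₁/(a₁₁a₂₂) = (5)·(-3) / ((-9)·(-9)) = -0.185185
ρ = √|-0.185185| = √0.185185 = 0.430
ρ < 1, so Jacobi converges

0.430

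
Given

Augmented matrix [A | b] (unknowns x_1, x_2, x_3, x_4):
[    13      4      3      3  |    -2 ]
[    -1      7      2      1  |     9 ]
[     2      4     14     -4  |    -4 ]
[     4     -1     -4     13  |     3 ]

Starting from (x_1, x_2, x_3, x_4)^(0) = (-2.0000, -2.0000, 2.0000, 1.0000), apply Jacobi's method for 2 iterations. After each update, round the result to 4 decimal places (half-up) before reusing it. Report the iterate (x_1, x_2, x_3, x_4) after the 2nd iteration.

Iteration 1:
  x_1 = (-2 - (4)·-2.0000 - (3)·2.0000 - (3)·1.0000) / (13) = -0.2308
  x_2 = (9 - (-1)·-2.0000 - (2)·2.0000 - (1)·1.0000) / (7) = 0.2857
  x_3 = (-4 - (2)·-2.0000 - (4)·-2.0000 - (-4)·1.0000) / (14) = 0.8571
  x_4 = (3 - (4)·-2.0000 - (-1)·-2.0000 - (-4)·2.0000) / (13) = 1.3077
Iteration 2:
  x_1 = (-2 - (4)·0.2857 - (3)·0.8571 - (3)·1.3077) / (13) = -0.7413
  x_2 = (9 - (-1)·-0.2308 - (2)·0.8571 - (1)·1.3077) / (7) = 0.8210
  x_3 = (-4 - (2)·-0.2308 - (4)·0.2857 - (-4)·1.3077) / (14) = 0.0393
  x_4 = (3 - (4)·-0.2308 - (-1)·0.2857 - (-4)·0.8571) / (13) = 0.5875

(-0.7413, 0.8210, 0.0393, 0.5875)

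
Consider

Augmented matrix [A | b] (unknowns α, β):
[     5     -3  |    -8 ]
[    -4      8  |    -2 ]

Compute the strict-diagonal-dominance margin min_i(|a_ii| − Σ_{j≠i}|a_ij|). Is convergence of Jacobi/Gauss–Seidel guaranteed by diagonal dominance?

row 1: |5| − (3) = 2
row 2: |8| − (4) = 4
minimum over rows = 2 → strictly diagonally dominant (convergence guaranteed)

2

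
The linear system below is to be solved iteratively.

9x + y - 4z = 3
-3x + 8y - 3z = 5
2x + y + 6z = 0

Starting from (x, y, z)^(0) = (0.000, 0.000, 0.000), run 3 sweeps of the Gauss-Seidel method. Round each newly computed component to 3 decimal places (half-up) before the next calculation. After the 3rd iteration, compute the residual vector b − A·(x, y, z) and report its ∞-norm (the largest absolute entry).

0.164

Iteration 1:
  x = (3 - (1)·0.000 - (-4)·0.000) / (9) = 0.333
  y = (5 - (-3)·0.333 - (-3)·0.000) / (8) = 0.750
  z = (0 - (2)·0.333 - (1)·0.750) / (6) = -0.236
Iteration 2:
  x = (3 - (1)·0.750 - (-4)·-0.236) / (9) = 0.145
  y = (5 - (-3)·0.145 - (-3)·-0.236) / (8) = 0.591
  z = (0 - (2)·0.145 - (1)·0.591) / (6) = -0.147
Iteration 3:
  x = (3 - (1)·0.591 - (-4)·-0.147) / (9) = 0.202
  y = (5 - (-3)·0.202 - (-3)·-0.147) / (8) = 0.646
  z = (0 - (2)·0.202 - (1)·0.646) / (6) = -0.175
Residual b − A·x = (-0.164, -0.087, 0.000); ∞-norm = 0.164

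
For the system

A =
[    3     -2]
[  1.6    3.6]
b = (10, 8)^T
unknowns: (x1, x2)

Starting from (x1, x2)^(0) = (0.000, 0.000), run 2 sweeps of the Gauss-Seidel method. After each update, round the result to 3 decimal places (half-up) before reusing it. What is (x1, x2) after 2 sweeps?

Iteration 1:
  x1 = (10 - (-2)·0.000) / (3) = 3.333
  x2 = (8 - (1.6)·3.333) / (3.6) = 0.741
Iteration 2:
  x1 = (10 - (-2)·0.741) / (3) = 3.827
  x2 = (8 - (1.6)·3.827) / (3.6) = 0.521

(3.827, 0.521)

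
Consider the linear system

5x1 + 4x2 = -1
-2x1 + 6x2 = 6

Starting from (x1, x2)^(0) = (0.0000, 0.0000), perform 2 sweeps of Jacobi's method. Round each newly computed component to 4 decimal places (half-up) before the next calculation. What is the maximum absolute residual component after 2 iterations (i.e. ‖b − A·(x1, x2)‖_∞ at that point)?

Iteration 1:
  x1 = (-1 - (4)·0.0000) / (5) = -0.2000
  x2 = (6 - (-2)·0.0000) / (6) = 1.0000
Iteration 2:
  x1 = (-1 - (4)·1.0000) / (5) = -1.0000
  x2 = (6 - (-2)·-0.2000) / (6) = 0.9333
Residual b − A·x = (0.2668, -1.5998); ∞-norm = 1.5998

1.5998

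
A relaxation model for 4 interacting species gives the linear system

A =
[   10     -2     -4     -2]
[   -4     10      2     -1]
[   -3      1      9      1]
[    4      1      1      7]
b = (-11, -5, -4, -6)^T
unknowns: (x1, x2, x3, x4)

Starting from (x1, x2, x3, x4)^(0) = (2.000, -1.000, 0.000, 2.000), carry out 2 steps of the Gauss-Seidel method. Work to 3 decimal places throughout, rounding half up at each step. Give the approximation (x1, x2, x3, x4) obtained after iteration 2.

(-1.613, -0.979, -0.860, 0.327)

Iteration 1:
  x1 = (-11 - (-2)·-1.000 - (-4)·0.000 - (-2)·2.000) / (10) = -0.900
  x2 = (-5 - (-4)·-0.900 - (2)·0.000 - (-1)·2.000) / (10) = -0.660
  x3 = (-4 - (-3)·-0.900 - (1)·-0.660 - (1)·2.000) / (9) = -0.893
  x4 = (-6 - (4)·-0.900 - (1)·-0.660 - (1)·-0.893) / (7) = -0.121
Iteration 2:
  x1 = (-11 - (-2)·-0.660 - (-4)·-0.893 - (-2)·-0.121) / (10) = -1.613
  x2 = (-5 - (-4)·-1.613 - (2)·-0.893 - (-1)·-0.121) / (10) = -0.979
  x3 = (-4 - (-3)·-1.613 - (1)·-0.979 - (1)·-0.121) / (9) = -0.860
  x4 = (-6 - (4)·-1.613 - (1)·-0.979 - (1)·-0.860) / (7) = 0.327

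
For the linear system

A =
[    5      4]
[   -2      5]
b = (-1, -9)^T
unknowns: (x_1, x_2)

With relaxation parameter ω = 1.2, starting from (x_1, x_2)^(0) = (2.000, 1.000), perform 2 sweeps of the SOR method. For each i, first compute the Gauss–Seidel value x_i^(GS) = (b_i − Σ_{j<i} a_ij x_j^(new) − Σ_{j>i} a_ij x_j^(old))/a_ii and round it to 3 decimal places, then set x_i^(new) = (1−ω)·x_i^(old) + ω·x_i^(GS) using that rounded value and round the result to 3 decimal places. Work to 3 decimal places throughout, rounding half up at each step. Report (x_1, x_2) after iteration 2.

(3.082, -0.055)

Iteration 1:
  x_1: GS value = (-1 - (4)·1.000) / (5) = -1.000;  x_1 ← (1−ω)·2.000 + ω·-1.000 = -1.600
  x_2: GS value = (-9 - (-2)·-1.600) / (5) = -2.440;  x_2 ← (1−ω)·1.000 + ω·-2.440 = -3.128
Iteration 2:
  x_1: GS value = (-1 - (4)·-3.128) / (5) = 2.302;  x_1 ← (1−ω)·-1.600 + ω·2.302 = 3.082
  x_2: GS value = (-9 - (-2)·3.082) / (5) = -0.567;  x_2 ← (1−ω)·-3.128 + ω·-0.567 = -0.055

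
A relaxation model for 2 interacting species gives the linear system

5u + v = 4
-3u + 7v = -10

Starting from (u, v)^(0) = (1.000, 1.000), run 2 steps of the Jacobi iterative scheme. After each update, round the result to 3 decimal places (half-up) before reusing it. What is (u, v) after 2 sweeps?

(1.000, -1.171)

Iteration 1:
  u = (4 - (1)·1.000) / (5) = 0.600
  v = (-10 - (-3)·1.000) / (7) = -1.000
Iteration 2:
  u = (4 - (1)·-1.000) / (5) = 1.000
  v = (-10 - (-3)·0.600) / (7) = -1.171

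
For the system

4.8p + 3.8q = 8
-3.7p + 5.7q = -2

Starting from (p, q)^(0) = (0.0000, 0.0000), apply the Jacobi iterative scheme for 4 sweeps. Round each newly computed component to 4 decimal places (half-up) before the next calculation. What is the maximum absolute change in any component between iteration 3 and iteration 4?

Iteration 1:
  p = (8 - (3.8)·0.0000) / (4.8) = 1.6667
  q = (-2 - (-3.7)·0.0000) / (5.7) = -0.3509
Iteration 2:
  p = (8 - (3.8)·-0.3509) / (4.8) = 1.9445
  q = (-2 - (-3.7)·1.6667) / (5.7) = 0.7310
Iteration 3:
  p = (8 - (3.8)·0.7310) / (4.8) = 1.0880
  q = (-2 - (-3.7)·1.9445) / (5.7) = 0.9113
Iteration 4:
  p = (8 - (3.8)·0.9113) / (4.8) = 0.9452
  q = (-2 - (-3.7)·1.0880) / (5.7) = 0.3554
Change: (-0.1428, -0.5559) → max |·| = 0.5559

0.5559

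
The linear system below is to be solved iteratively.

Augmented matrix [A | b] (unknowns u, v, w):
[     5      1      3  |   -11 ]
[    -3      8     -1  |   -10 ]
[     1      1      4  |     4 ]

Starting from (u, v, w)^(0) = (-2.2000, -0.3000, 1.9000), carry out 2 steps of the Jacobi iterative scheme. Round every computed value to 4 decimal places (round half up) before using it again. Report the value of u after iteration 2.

Iteration 1:
  u = (-11 - (1)·-0.3000 - (3)·1.9000) / (5) = -3.2800
  v = (-10 - (-3)·-2.2000 - (-1)·1.9000) / (8) = -1.8375
  w = (4 - (1)·-2.2000 - (1)·-0.3000) / (4) = 1.6250
Iteration 2:
  u = (-11 - (1)·-1.8375 - (3)·1.6250) / (5) = -2.8075
  v = (-10 - (-3)·-3.2800 - (-1)·1.6250) / (8) = -2.2769
  w = (4 - (1)·-3.2800 - (1)·-1.8375) / (4) = 2.2794

-2.8075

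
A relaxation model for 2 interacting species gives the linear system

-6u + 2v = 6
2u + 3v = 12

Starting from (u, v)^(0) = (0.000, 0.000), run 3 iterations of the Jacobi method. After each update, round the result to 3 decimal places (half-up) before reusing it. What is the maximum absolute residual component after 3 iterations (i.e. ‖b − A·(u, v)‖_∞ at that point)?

Iteration 1:
  u = (6 - (2)·0.000) / (-6) = -1.000
  v = (12 - (2)·0.000) / (3) = 4.000
Iteration 2:
  u = (6 - (2)·4.000) / (-6) = 0.333
  v = (12 - (2)·-1.000) / (3) = 4.667
Iteration 3:
  u = (6 - (2)·4.667) / (-6) = 0.556
  v = (12 - (2)·0.333) / (3) = 3.778
Residual b − A·x = (1.780, -0.446); ∞-norm = 1.780

1.780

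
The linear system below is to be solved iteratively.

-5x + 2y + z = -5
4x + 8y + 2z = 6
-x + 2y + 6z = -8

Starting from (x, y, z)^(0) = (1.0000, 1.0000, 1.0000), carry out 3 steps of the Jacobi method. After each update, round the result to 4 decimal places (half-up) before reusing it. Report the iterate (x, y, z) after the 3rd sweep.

Iteration 1:
  x = (-5 - (2)·1.0000 - (1)·1.0000) / (-5) = 1.6000
  y = (6 - (4)·1.0000 - (2)·1.0000) / (8) = 0.0000
  z = (-8 - (-1)·1.0000 - (2)·1.0000) / (6) = -1.5000
Iteration 2:
  x = (-5 - (2)·0.0000 - (1)·-1.5000) / (-5) = 0.7000
  y = (6 - (4)·1.6000 - (2)·-1.5000) / (8) = 0.3250
  z = (-8 - (-1)·1.6000 - (2)·0.0000) / (6) = -1.0667
Iteration 3:
  x = (-5 - (2)·0.3250 - (1)·-1.0667) / (-5) = 0.9167
  y = (6 - (4)·0.7000 - (2)·-1.0667) / (8) = 0.6667
  z = (-8 - (-1)·0.7000 - (2)·0.3250) / (6) = -1.3250

(0.9167, 0.6667, -1.3250)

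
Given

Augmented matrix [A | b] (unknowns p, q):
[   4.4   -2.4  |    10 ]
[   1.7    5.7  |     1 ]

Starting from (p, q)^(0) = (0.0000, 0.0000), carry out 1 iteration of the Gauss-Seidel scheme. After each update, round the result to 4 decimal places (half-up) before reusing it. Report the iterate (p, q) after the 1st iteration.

(2.2727, -0.5024)

Iteration 1:
  p = (10 - (-2.4)·0.0000) / (4.4) = 2.2727
  q = (1 - (1.7)·2.2727) / (5.7) = -0.5024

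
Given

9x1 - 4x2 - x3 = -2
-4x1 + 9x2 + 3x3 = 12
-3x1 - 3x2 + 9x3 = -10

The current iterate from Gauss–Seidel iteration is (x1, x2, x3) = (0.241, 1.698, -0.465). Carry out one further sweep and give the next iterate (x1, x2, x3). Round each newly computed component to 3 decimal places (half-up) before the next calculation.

One sweep:
  x1 = (-2 - (-4)·1.698 - (-1)·-0.465) / (9) = 0.481
  x2 = (12 - (-4)·0.481 - (3)·-0.465) / (9) = 1.702
  x3 = (-10 - (-3)·0.481 - (-3)·1.702) / (9) = -0.383

(0.481, 1.702, -0.383)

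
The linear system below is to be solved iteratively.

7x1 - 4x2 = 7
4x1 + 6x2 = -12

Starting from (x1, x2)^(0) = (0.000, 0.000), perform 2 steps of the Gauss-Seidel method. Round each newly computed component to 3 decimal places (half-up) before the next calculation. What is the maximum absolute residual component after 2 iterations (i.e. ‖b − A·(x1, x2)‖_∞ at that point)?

4.064

Iteration 1:
  x1 = (7 - (-4)·0.000) / (7) = 1.000
  x2 = (-12 - (4)·1.000) / (6) = -2.667
Iteration 2:
  x1 = (7 - (-4)·-2.667) / (7) = -0.524
  x2 = (-12 - (4)·-0.524) / (6) = -1.651
Residual b − A·x = (4.064, 0.002); ∞-norm = 4.064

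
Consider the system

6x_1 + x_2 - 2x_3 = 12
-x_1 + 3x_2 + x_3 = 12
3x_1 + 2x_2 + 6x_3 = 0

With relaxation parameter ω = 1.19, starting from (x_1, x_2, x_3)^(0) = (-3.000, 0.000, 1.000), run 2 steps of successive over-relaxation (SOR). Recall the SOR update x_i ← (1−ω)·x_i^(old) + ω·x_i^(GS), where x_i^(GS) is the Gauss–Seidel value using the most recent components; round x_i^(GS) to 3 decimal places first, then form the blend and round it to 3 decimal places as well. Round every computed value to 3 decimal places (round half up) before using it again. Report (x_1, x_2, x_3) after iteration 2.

(-1.145, 4.985, -0.453)

Iteration 1:
  x_1: GS value = (12 - (1)·0.000 - (-2)·1.000) / (6) = 2.333;  x_1 ← (1−ω)·-3.000 + ω·2.333 = 3.346
  x_2: GS value = (12 - (-1)·3.346 - (1)·1.000) / (3) = 4.782;  x_2 ← (1−ω)·0.000 + ω·4.782 = 5.691
  x_3: GS value = (0 - (3)·3.346 - (2)·5.691) / (6) = -3.570;  x_3 ← (1−ω)·1.000 + ω·-3.570 = -4.438
Iteration 2:
  x_1: GS value = (12 - (1)·5.691 - (-2)·-4.438) / (6) = -0.428;  x_1 ← (1−ω)·3.346 + ω·-0.428 = -1.145
  x_2: GS value = (12 - (-1)·-1.145 - (1)·-4.438) / (3) = 5.098;  x_2 ← (1−ω)·5.691 + ω·5.098 = 4.985
  x_3: GS value = (0 - (3)·-1.145 - (2)·4.985) / (6) = -1.089;  x_3 ← (1−ω)·-4.438 + ω·-1.089 = -0.453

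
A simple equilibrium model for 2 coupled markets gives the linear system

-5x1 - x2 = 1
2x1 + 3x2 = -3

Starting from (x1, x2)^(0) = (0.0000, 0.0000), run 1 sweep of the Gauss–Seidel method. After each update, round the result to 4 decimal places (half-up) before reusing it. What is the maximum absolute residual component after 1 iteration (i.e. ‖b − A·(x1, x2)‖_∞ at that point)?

0.8667

Iteration 1:
  x1 = (1 - (-1)·0.0000) / (-5) = -0.2000
  x2 = (-3 - (2)·-0.2000) / (3) = -0.8667
Residual b − A·x = (-0.8667, 0.0001); ∞-norm = 0.8667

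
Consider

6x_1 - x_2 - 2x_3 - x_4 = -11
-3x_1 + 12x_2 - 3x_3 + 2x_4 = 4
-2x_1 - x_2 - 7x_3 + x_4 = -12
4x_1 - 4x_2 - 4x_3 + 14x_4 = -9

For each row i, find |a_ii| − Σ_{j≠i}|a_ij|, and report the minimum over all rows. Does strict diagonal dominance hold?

2

row 1: |6| − (1+2+1) = 2
row 2: |12| − (3+3+2) = 4
row 3: |-7| − (2+1+1) = 3
row 4: |14| − (4+4+4) = 2
minimum over rows = 2 → strictly diagonally dominant (convergence guaranteed)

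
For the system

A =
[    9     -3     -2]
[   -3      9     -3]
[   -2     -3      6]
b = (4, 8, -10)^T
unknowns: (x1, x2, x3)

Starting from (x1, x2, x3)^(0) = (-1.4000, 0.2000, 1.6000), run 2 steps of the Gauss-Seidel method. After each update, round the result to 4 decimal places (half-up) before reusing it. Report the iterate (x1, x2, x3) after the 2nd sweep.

Iteration 1:
  x1 = (4 - (-3)·0.2000 - (-2)·1.6000) / (9) = 0.8667
  x2 = (8 - (-3)·0.8667 - (-3)·1.6000) / (9) = 1.7111
  x3 = (-10 - (-2)·0.8667 - (-3)·1.7111) / (6) = -0.5222
Iteration 2:
  x1 = (4 - (-3)·1.7111 - (-2)·-0.5222) / (9) = 0.8988
  x2 = (8 - (-3)·0.8988 - (-3)·-0.5222) / (9) = 1.0144
  x3 = (-10 - (-2)·0.8988 - (-3)·1.0144) / (6) = -0.8599

(0.8988, 1.0144, -0.8599)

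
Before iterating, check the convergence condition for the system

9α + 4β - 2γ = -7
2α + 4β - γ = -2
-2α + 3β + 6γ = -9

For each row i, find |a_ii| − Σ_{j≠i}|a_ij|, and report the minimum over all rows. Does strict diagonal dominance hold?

1

row 1: |9| − (4+2) = 3
row 2: |4| − (2+1) = 1
row 3: |6| − (2+3) = 1
minimum over rows = 1 → strictly diagonally dominant (convergence guaranteed)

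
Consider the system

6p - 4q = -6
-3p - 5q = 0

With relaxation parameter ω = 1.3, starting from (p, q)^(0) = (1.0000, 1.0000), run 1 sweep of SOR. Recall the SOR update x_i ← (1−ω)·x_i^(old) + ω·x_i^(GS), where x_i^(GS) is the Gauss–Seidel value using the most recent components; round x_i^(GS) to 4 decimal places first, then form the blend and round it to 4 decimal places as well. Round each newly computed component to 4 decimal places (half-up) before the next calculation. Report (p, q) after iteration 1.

(-0.7333, 0.2720)

Iteration 1:
  p: GS value = (-6 - (-4)·1.0000) / (6) = -0.3333;  p ← (1−ω)·1.0000 + ω·-0.3333 = -0.7333
  q: GS value = (0 - (-3)·-0.7333) / (-5) = 0.4400;  q ← (1−ω)·1.0000 + ω·0.4400 = 0.2720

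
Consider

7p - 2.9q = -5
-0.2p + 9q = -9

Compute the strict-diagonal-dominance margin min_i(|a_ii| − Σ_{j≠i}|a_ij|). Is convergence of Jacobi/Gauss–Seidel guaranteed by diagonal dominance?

4.1

row 1: |7| − (2.9) = 4.1
row 2: |9| − (0.2) = 8.8
minimum over rows = 4.1 → strictly diagonally dominant (convergence guaranteed)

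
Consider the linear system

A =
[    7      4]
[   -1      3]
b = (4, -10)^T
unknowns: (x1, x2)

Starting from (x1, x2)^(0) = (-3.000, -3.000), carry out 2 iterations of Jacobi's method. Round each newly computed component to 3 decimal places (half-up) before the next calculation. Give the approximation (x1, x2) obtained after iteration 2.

(3.047, -2.571)

Iteration 1:
  x1 = (4 - (4)·-3.000) / (7) = 2.286
  x2 = (-10 - (-1)·-3.000) / (3) = -4.333
Iteration 2:
  x1 = (4 - (4)·-4.333) / (7) = 3.047
  x2 = (-10 - (-1)·2.286) / (3) = -2.571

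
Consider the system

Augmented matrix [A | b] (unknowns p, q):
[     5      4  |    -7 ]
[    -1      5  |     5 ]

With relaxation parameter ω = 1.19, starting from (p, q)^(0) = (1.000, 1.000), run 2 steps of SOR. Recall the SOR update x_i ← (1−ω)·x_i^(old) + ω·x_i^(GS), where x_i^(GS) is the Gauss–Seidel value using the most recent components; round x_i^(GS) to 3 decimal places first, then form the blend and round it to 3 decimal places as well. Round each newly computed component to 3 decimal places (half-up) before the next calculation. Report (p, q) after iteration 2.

(-1.448, 0.782)

Iteration 1:
  p: GS value = (-7 - (4)·1.000) / (5) = -2.200;  p ← (1−ω)·1.000 + ω·-2.200 = -2.808
  q: GS value = (5 - (-1)·-2.808) / (5) = 0.438;  q ← (1−ω)·1.000 + ω·0.438 = 0.331
Iteration 2:
  p: GS value = (-7 - (4)·0.331) / (5) = -1.665;  p ← (1−ω)·-2.808 + ω·-1.665 = -1.448
  q: GS value = (5 - (-1)·-1.448) / (5) = 0.710;  q ← (1−ω)·0.331 + ω·0.710 = 0.782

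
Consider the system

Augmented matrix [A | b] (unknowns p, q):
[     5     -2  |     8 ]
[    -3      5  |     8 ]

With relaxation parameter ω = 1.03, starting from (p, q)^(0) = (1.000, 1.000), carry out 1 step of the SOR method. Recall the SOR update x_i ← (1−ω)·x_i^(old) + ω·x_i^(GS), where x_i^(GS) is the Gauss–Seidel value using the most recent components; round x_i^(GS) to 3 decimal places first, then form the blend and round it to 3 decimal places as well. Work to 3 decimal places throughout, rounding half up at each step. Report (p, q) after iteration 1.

Iteration 1:
  p: GS value = (8 - (-2)·1.000) / (5) = 2.000;  p ← (1−ω)·1.000 + ω·2.000 = 2.030
  q: GS value = (8 - (-3)·2.030) / (5) = 2.818;  q ← (1−ω)·1.000 + ω·2.818 = 2.873

(2.030, 2.873)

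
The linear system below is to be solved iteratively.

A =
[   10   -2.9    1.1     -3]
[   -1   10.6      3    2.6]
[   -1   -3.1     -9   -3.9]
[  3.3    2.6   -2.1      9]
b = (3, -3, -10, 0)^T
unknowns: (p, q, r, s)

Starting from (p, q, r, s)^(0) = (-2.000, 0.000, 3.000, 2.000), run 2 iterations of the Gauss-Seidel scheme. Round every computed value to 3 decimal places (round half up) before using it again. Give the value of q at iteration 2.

-0.599

Iteration 1:
  p = (3 - (-2.9)·0.000 - (1.1)·3.000 - (-3)·2.000) / (10) = 0.570
  q = (-3 - (-1)·0.570 - (3)·3.000 - (2.6)·2.000) / (10.6) = -1.569
  r = (-10 - (-1)·0.570 - (-3.1)·-1.569 - (-3.9)·2.000) / (-9) = 0.722
  s = (0 - (3.3)·0.570 - (2.6)·-1.569 - (-2.1)·0.722) / (9) = 0.413
Iteration 2:
  p = (3 - (-2.9)·-1.569 - (1.1)·0.722 - (-3)·0.413) / (10) = -0.111
  q = (-3 - (-1)·-0.111 - (3)·0.722 - (2.6)·0.413) / (10.6) = -0.599
  r = (-10 - (-1)·-0.111 - (-3.1)·-0.599 - (-3.9)·0.413) / (-9) = 1.151
  s = (0 - (3.3)·-0.111 - (2.6)·-0.599 - (-2.1)·1.151) / (9) = 0.482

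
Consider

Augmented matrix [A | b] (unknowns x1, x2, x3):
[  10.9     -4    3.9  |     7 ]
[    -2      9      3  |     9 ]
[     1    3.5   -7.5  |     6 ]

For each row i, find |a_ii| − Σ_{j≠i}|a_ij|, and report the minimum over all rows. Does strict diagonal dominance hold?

row 1: |10.9| − (4+3.9) = 3
row 2: |9| − (2+3) = 4
row 3: |-7.5| − (1+3.5) = 3
minimum over rows = 3 → strictly diagonally dominant (convergence guaranteed)

3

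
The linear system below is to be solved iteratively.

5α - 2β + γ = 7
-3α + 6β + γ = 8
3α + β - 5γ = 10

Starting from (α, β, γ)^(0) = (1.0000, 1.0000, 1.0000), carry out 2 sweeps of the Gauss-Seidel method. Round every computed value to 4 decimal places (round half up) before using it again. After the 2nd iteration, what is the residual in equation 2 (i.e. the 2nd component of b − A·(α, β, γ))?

Iteration 1:
  α = (7 - (-2)·1.0000 - (1)·1.0000) / (5) = 1.6000
  β = (8 - (-3)·1.6000 - (1)·1.0000) / (6) = 1.9667
  γ = (10 - (3)·1.6000 - (1)·1.9667) / (-5) = -0.6467
Iteration 2:
  α = (7 - (-2)·1.9667 - (1)·-0.6467) / (5) = 2.3160
  β = (8 - (-3)·2.3160 - (1)·-0.6467) / (6) = 2.5991
  γ = (10 - (3)·2.3160 - (1)·2.5991) / (-5) = -0.0906
Residual b − A·x = (0.7088, -0.5560, -0.0001)

-0.5560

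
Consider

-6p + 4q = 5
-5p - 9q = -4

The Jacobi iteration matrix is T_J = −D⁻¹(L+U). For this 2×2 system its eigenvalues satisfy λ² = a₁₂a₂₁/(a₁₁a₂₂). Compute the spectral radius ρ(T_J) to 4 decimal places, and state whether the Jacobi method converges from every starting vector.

0.6086

a₁₂a₂₁/(a₁₁a₂₂) = (4)·(-5) / ((-6)·(-9)) = -0.370370
ρ = √|-0.370370| = √0.370370 = 0.6086
ρ < 1, so Jacobi converges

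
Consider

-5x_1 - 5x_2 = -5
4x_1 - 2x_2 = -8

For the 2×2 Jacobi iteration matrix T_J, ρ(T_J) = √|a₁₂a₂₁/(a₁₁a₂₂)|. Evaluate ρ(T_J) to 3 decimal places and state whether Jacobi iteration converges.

1.414

a₁₂a₂₁/(a₁₁a₂₂) = (-5)·(4) / ((-5)·(-2)) = -2.000000
ρ = √|-2.000000| = √2.000000 = 1.414
ρ > 1, so Jacobi diverges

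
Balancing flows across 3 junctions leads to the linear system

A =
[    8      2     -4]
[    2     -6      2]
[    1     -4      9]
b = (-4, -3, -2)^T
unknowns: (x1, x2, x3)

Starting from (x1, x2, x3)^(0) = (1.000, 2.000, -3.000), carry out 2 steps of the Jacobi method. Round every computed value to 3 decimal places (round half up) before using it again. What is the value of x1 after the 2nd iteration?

Iteration 1:
  x1 = (-4 - (2)·2.000 - (-4)·-3.000) / (8) = -2.500
  x2 = (-3 - (2)·1.000 - (2)·-3.000) / (-6) = -0.167
  x3 = (-2 - (1)·1.000 - (-4)·2.000) / (9) = 0.556
Iteration 2:
  x1 = (-4 - (2)·-0.167 - (-4)·0.556) / (8) = -0.180
  x2 = (-3 - (2)·-2.500 - (2)·0.556) / (-6) = -0.148
  x3 = (-2 - (1)·-2.500 - (-4)·-0.167) / (9) = -0.019

-0.180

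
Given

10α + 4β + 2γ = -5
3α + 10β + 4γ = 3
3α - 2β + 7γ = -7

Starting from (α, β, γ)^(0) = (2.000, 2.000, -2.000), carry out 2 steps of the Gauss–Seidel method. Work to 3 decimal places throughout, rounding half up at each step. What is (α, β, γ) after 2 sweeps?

(-1.003, 0.690, -0.373)

Iteration 1:
  α = (-5 - (4)·2.000 - (2)·-2.000) / (10) = -0.900
  β = (3 - (3)·-0.900 - (4)·-2.000) / (10) = 1.370
  γ = (-7 - (3)·-0.900 - (-2)·1.370) / (7) = -0.223
Iteration 2:
  α = (-5 - (4)·1.370 - (2)·-0.223) / (10) = -1.003
  β = (3 - (3)·-1.003 - (4)·-0.223) / (10) = 0.690
  γ = (-7 - (3)·-1.003 - (-2)·0.690) / (7) = -0.373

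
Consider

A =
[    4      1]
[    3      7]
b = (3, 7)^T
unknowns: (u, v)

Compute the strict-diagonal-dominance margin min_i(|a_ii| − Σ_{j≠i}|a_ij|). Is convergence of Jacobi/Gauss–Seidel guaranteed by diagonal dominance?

row 1: |4| − (1) = 3
row 2: |7| − (3) = 4
minimum over rows = 3 → strictly diagonally dominant (convergence guaranteed)

3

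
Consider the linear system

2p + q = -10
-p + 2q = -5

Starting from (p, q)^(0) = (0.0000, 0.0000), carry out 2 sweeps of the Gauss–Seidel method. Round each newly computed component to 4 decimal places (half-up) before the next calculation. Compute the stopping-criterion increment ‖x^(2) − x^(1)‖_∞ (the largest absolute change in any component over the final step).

Iteration 1:
  p = (-10 - (1)·0.0000) / (2) = -5.0000
  q = (-5 - (-1)·-5.0000) / (2) = -5.0000
Iteration 2:
  p = (-10 - (1)·-5.0000) / (2) = -2.5000
  q = (-5 - (-1)·-2.5000) / (2) = -3.7500
Change: (2.5000, 1.2500) → max |·| = 2.5000

2.5000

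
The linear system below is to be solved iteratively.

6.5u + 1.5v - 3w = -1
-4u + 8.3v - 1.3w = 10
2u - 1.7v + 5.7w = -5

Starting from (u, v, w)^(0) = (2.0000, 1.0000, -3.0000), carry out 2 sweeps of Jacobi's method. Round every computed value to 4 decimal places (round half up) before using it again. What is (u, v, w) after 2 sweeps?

Iteration 1:
  u = (-1 - (1.5)·1.0000 - (-3)·-3.0000) / (6.5) = -1.7692
  v = (10 - (-4)·2.0000 - (-1.3)·-3.0000) / (8.3) = 1.6988
  w = (-5 - (2)·2.0000 - (-1.7)·1.0000) / (5.7) = -1.2807
Iteration 2:
  u = (-1 - (1.5)·1.6988 - (-3)·-1.2807) / (6.5) = -1.1370
  v = (10 - (-4)·-1.7692 - (-1.3)·-1.2807) / (8.3) = 0.1516
  w = (-5 - (2)·-1.7692 - (-1.7)·1.6988) / (5.7) = 0.2502

(-1.1370, 0.1516, 0.2502)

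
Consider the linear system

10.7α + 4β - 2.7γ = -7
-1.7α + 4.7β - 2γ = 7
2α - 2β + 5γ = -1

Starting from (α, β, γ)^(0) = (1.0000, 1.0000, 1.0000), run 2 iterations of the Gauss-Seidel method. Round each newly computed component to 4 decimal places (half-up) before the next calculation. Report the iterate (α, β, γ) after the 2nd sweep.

Iteration 1:
  α = (-7 - (4)·1.0000 - (-2.7)·1.0000) / (10.7) = -0.7757
  β = (7 - (-1.7)·-0.7757 - (-2)·1.0000) / (4.7) = 1.6343
  γ = (-1 - (2)·-0.7757 - (-2)·1.6343) / (5) = 0.7640
Iteration 2:
  α = (-7 - (4)·1.6343 - (-2.7)·0.7640) / (10.7) = -1.0724
  β = (7 - (-1.7)·-1.0724 - (-2)·0.7640) / (4.7) = 1.4266
  γ = (-1 - (2)·-1.0724 - (-2)·1.4266) / (5) = 0.7996

(-1.0724, 1.4266, 0.7996)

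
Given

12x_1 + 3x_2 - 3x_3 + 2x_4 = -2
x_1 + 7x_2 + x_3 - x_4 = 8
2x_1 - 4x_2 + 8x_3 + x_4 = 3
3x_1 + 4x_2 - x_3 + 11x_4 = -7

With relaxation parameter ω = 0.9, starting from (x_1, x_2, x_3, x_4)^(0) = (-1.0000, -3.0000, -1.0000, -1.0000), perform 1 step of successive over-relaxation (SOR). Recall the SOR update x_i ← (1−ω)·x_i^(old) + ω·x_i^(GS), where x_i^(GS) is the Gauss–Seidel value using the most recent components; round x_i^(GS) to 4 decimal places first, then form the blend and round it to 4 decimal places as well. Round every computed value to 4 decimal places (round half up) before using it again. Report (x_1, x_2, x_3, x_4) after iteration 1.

(0.3500, 0.6836, 0.5789, -0.9350)

Iteration 1:
  x_1: GS value = (-2 - (3)·-3.0000 - (-3)·-1.0000 - (2)·-1.0000) / (12) = 0.5000;  x_1 ← (1−ω)·-1.0000 + ω·0.5000 = 0.3500
  x_2: GS value = (8 - (1)·0.3500 - (1)·-1.0000 - (-1)·-1.0000) / (7) = 1.0929;  x_2 ← (1−ω)·-3.0000 + ω·1.0929 = 0.6836
  x_3: GS value = (3 - (2)·0.3500 - (-4)·0.6836 - (1)·-1.0000) / (8) = 0.7543;  x_3 ← (1−ω)·-1.0000 + ω·0.7543 = 0.5789
  x_4: GS value = (-7 - (3)·0.3500 - (4)·0.6836 - (-1)·0.5789) / (11) = -0.9278;  x_4 ← (1−ω)·-1.0000 + ω·-0.9278 = -0.9350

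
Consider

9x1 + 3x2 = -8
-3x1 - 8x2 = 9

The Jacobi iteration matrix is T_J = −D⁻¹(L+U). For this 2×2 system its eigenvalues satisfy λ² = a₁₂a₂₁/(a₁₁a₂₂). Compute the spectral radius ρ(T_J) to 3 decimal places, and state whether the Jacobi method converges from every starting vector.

0.354

a₁₂a₂₁/(a₁₁a₂₂) = (3)·(-3) / ((9)·(-8)) = 0.125000
ρ = √|0.125000| = √0.125000 = 0.354
ρ < 1, so Jacobi converges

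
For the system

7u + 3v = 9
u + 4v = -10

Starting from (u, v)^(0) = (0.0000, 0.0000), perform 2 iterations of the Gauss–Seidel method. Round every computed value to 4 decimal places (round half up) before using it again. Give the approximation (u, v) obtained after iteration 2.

Iteration 1:
  u = (9 - (3)·0.0000) / (7) = 1.2857
  v = (-10 - (1)·1.2857) / (4) = -2.8214
Iteration 2:
  u = (9 - (3)·-2.8214) / (7) = 2.4949
  v = (-10 - (1)·2.4949) / (4) = -3.1237

(2.4949, -3.1237)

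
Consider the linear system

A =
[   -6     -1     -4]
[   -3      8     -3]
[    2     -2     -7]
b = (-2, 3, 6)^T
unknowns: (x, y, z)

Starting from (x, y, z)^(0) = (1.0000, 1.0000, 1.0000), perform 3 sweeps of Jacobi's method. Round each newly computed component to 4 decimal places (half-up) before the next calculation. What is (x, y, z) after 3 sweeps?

(1.2366, 0.1484, -0.6140)

Iteration 1:
  x = (-2 - (-1)·1.0000 - (-4)·1.0000) / (-6) = -0.5000
  y = (3 - (-3)·1.0000 - (-3)·1.0000) / (8) = 1.1250
  z = (6 - (2)·1.0000 - (-2)·1.0000) / (-7) = -0.8571
Iteration 2:
  x = (-2 - (-1)·1.1250 - (-4)·-0.8571) / (-6) = 0.7172
  y = (3 - (-3)·-0.5000 - (-3)·-0.8571) / (8) = -0.1339
  z = (6 - (2)·-0.5000 - (-2)·1.1250) / (-7) = -1.3214
Iteration 3:
  x = (-2 - (-1)·-0.1339 - (-4)·-1.3214) / (-6) = 1.2366
  y = (3 - (-3)·0.7172 - (-3)·-1.3214) / (8) = 0.1484
  z = (6 - (2)·0.7172 - (-2)·-0.1339) / (-7) = -0.6140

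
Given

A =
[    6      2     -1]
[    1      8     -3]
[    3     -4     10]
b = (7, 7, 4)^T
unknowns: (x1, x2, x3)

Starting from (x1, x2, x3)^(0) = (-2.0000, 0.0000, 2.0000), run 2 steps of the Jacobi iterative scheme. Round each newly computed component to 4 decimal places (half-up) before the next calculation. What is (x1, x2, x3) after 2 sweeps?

Iteration 1:
  x1 = (7 - (2)·0.0000 - (-1)·2.0000) / (6) = 1.5000
  x2 = (7 - (1)·-2.0000 - (-3)·2.0000) / (8) = 1.8750
  x3 = (4 - (3)·-2.0000 - (-4)·0.0000) / (10) = 1.0000
Iteration 2:
  x1 = (7 - (2)·1.8750 - (-1)·1.0000) / (6) = 0.7083
  x2 = (7 - (1)·1.5000 - (-3)·1.0000) / (8) = 1.0625
  x3 = (4 - (3)·1.5000 - (-4)·1.8750) / (10) = 0.7000

(0.7083, 1.0625, 0.7000)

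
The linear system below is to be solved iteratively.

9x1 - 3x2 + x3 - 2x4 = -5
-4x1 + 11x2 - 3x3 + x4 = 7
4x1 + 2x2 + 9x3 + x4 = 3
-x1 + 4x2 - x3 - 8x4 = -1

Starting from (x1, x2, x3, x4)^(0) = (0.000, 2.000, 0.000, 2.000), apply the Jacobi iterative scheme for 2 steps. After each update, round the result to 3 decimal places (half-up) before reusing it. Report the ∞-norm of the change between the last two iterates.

0.800

Iteration 1:
  x1 = (-5 - (-3)·2.000 - (1)·0.000 - (-2)·2.000) / (9) = 0.556
  x2 = (7 - (-4)·0.000 - (-3)·0.000 - (1)·2.000) / (11) = 0.455
  x3 = (3 - (4)·0.000 - (2)·2.000 - (1)·2.000) / (9) = -0.333
  x4 = (-1 - (-1)·0.000 - (4)·2.000 - (-1)·0.000) / (-8) = 1.125
Iteration 2:
  x1 = (-5 - (-3)·0.455 - (1)·-0.333 - (-2)·1.125) / (9) = -0.117
  x2 = (7 - (-4)·0.556 - (-3)·-0.333 - (1)·1.125) / (11) = 0.645
  x3 = (3 - (4)·0.556 - (2)·0.455 - (1)·1.125) / (9) = -0.140
  x4 = (-1 - (-1)·0.556 - (4)·0.455 - (-1)·-0.333) / (-8) = 0.325
Change: (-0.673, 0.190, 0.193, -0.800) → max |·| = 0.800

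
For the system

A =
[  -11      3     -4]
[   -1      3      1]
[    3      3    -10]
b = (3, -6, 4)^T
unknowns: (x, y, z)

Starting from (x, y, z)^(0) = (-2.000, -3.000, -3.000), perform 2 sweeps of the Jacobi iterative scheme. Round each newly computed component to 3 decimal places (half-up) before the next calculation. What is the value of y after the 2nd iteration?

Iteration 1:
  x = (3 - (3)·-3.000 - (-4)·-3.000) / (-11) = 0.000
  y = (-6 - (-1)·-2.000 - (1)·-3.000) / (3) = -1.667
  z = (4 - (3)·-2.000 - (3)·-3.000) / (-10) = -1.900
Iteration 2:
  x = (3 - (3)·-1.667 - (-4)·-1.900) / (-11) = -0.036
  y = (-6 - (-1)·0.000 - (1)·-1.900) / (3) = -1.367
  z = (4 - (3)·0.000 - (3)·-1.667) / (-10) = -0.900

-1.367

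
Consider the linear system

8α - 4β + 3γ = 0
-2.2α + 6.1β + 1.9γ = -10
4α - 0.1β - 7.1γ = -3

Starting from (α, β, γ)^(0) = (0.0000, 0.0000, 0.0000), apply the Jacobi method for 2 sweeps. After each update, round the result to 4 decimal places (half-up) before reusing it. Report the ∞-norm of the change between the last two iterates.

0.9781

Iteration 1:
  α = (0 - (-4)·0.0000 - (3)·0.0000) / (8) = 0.0000
  β = (-10 - (-2.2)·0.0000 - (1.9)·0.0000) / (6.1) = -1.6393
  γ = (-3 - (4)·0.0000 - (-0.1)·0.0000) / (-7.1) = 0.4225
Iteration 2:
  α = (0 - (-4)·-1.6393 - (3)·0.4225) / (8) = -0.9781
  β = (-10 - (-2.2)·0.0000 - (1.9)·0.4225) / (6.1) = -1.7709
  γ = (-3 - (4)·0.0000 - (-0.1)·-1.6393) / (-7.1) = 0.4456
Change: (-0.9781, -0.1316, 0.0231) → max |·| = 0.9781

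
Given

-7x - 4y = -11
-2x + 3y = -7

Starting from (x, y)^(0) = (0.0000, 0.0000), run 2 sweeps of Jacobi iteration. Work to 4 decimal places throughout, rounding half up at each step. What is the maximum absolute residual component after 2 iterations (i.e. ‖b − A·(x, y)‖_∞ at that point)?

Iteration 1:
  x = (-11 - (-4)·0.0000) / (-7) = 1.5714
  y = (-7 - (-2)·0.0000) / (3) = -2.3333
Iteration 2:
  x = (-11 - (-4)·-2.3333) / (-7) = 2.9047
  y = (-7 - (-2)·1.5714) / (3) = -1.2857
Residual b − A·x = (4.1901, 2.6665); ∞-norm = 4.1901

4.1901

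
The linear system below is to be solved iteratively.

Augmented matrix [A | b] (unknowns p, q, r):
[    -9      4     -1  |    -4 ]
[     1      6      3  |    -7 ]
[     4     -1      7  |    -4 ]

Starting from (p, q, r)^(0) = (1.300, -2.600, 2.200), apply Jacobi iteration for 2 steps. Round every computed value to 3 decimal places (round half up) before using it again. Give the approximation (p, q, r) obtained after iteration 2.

Iteration 1:
  p = (-4 - (4)·-2.600 - (-1)·2.200) / (-9) = -0.956
  q = (-7 - (1)·1.300 - (3)·2.200) / (6) = -2.483
  r = (-4 - (4)·1.300 - (-1)·-2.600) / (7) = -1.686
Iteration 2:
  p = (-4 - (4)·-2.483 - (-1)·-1.686) / (-9) = -0.472
  q = (-7 - (1)·-0.956 - (3)·-1.686) / (6) = -0.164
  r = (-4 - (4)·-0.956 - (-1)·-2.483) / (7) = -0.380

(-0.472, -0.164, -0.380)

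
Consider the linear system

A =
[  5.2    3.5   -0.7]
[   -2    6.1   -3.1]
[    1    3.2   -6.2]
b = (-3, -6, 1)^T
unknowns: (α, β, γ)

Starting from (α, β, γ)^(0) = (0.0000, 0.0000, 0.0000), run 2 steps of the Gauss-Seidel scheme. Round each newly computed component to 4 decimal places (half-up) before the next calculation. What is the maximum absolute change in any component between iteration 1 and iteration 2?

Iteration 1:
  α = (-3 - (3.5)·0.0000 - (-0.7)·0.0000) / (5.2) = -0.5769
  β = (-6 - (-2)·-0.5769 - (-3.1)·0.0000) / (6.1) = -1.1728
  γ = (1 - (1)·-0.5769 - (3.2)·-1.1728) / (-6.2) = -0.8597
Iteration 2:
  α = (-3 - (3.5)·-1.1728 - (-0.7)·-0.8597) / (5.2) = 0.0967
  β = (-6 - (-2)·0.0967 - (-3.1)·-0.8597) / (6.1) = -1.3888
  γ = (1 - (1)·0.0967 - (3.2)·-1.3888) / (-6.2) = -0.8625
Change: (0.6736, -0.2160, -0.0028) → max |·| = 0.6736

0.6736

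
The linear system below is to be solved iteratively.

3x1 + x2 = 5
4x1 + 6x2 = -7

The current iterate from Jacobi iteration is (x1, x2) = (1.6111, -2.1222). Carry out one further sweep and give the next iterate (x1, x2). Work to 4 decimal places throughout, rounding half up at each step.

One sweep:
  x1 = (5 - (1)·-2.1222) / (3) = 2.3741
  x2 = (-7 - (4)·1.6111) / (6) = -2.2407

(2.3741, -2.2407)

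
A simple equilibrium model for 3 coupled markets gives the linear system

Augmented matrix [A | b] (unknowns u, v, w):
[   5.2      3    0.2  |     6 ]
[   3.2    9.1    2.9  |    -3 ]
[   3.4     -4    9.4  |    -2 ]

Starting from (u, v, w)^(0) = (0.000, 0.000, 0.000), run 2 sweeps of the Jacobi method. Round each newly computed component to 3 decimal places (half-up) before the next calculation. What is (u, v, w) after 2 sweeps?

(1.352, -0.668, -0.771)

Iteration 1:
  u = (6 - (3)·0.000 - (0.2)·0.000) / (5.2) = 1.154
  v = (-3 - (3.2)·0.000 - (2.9)·0.000) / (9.1) = -0.330
  w = (-2 - (3.4)·0.000 - (-4)·0.000) / (9.4) = -0.213
Iteration 2:
  u = (6 - (3)·-0.330 - (0.2)·-0.213) / (5.2) = 1.352
  v = (-3 - (3.2)·1.154 - (2.9)·-0.213) / (9.1) = -0.668
  w = (-2 - (3.4)·1.154 - (-4)·-0.330) / (9.4) = -0.771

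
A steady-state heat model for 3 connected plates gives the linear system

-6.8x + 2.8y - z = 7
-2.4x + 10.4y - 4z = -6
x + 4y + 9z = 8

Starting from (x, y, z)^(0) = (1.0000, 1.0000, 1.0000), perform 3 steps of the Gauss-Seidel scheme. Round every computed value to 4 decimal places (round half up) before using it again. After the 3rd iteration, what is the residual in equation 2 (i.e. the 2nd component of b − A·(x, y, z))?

-0.0279

Iteration 1:
  x = (7 - (2.8)·1.0000 - (-1)·1.0000) / (-6.8) = -0.7647
  y = (-6 - (-2.4)·-0.7647 - (-4)·1.0000) / (10.4) = -0.3688
  z = (8 - (1)·-0.7647 - (4)·-0.3688) / (9) = 1.1378
Iteration 2:
  x = (7 - (2.8)·-0.3688 - (-1)·1.1378) / (-6.8) = -1.3486
  y = (-6 - (-2.4)·-1.3486 - (-4)·1.1378) / (10.4) = -0.4505
  z = (8 - (1)·-1.3486 - (4)·-0.4505) / (9) = 1.2390
Iteration 3:
  x = (7 - (2.8)·-0.4505 - (-1)·1.2390) / (-6.8) = -1.3971
  y = (-6 - (-2.4)·-1.3971 - (-4)·1.2390) / (10.4) = -0.4228
  z = (8 - (1)·-1.3971 - (4)·-0.4228) / (9) = 1.2320
Residual b − A·x = (-0.0844, -0.0279, 0.0003)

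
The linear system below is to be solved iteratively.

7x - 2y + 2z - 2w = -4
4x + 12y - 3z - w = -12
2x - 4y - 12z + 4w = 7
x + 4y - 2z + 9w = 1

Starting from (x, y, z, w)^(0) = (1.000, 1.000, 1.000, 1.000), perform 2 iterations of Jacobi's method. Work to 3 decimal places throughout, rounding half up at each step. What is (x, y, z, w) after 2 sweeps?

(-0.801, -1.027, -0.372, 0.495)

Iteration 1:
  x = (-4 - (-2)·1.000 - (2)·1.000 - (-2)·1.000) / (7) = -0.286
  y = (-12 - (4)·1.000 - (-3)·1.000 - (-1)·1.000) / (12) = -1.000
  z = (7 - (2)·1.000 - (-4)·1.000 - (4)·1.000) / (-12) = -0.417
  w = (1 - (1)·1.000 - (4)·1.000 - (-2)·1.000) / (9) = -0.222
Iteration 2:
  x = (-4 - (-2)·-1.000 - (2)·-0.417 - (-2)·-0.222) / (7) = -0.801
  y = (-12 - (4)·-0.286 - (-3)·-0.417 - (-1)·-0.222) / (12) = -1.027
  z = (7 - (2)·-0.286 - (-4)·-1.000 - (4)·-0.222) / (-12) = -0.372
  w = (1 - (1)·-0.286 - (4)·-1.000 - (-2)·-0.417) / (9) = 0.495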